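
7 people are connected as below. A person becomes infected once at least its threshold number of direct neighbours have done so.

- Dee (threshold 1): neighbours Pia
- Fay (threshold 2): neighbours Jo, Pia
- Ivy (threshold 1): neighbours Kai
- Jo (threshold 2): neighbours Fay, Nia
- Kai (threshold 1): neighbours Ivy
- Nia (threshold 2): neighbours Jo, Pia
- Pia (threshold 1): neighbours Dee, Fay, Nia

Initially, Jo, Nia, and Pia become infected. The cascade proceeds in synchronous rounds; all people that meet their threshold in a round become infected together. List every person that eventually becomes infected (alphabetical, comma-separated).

Round 1 — Jo, Nia, Pia become infected (initial).
Round 2 — checking thresholds:
  Dee: 1 of 1 neighbours ≥ 1, becomes infected.
  Fay: 2 of 2 neighbours ≥ 2, becomes infected.
Round 3 — no new infections; cascade stops.

Dee, Fay, Jo, Nia, Pia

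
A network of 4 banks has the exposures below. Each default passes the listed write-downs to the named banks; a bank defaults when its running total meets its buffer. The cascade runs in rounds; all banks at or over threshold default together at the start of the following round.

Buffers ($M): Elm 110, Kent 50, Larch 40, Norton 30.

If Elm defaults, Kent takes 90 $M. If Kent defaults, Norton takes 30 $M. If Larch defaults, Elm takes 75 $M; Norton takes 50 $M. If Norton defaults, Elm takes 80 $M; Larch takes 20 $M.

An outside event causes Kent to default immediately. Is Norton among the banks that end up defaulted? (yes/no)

Round 1 — Kent defaults (initial).
  Norton: +30 → 30 ≥ 30
Round 2 — Norton defaults.
  Elm: +80 → 80 < 110
  Larch: +20 → 20 < 40
No further defaults.

yes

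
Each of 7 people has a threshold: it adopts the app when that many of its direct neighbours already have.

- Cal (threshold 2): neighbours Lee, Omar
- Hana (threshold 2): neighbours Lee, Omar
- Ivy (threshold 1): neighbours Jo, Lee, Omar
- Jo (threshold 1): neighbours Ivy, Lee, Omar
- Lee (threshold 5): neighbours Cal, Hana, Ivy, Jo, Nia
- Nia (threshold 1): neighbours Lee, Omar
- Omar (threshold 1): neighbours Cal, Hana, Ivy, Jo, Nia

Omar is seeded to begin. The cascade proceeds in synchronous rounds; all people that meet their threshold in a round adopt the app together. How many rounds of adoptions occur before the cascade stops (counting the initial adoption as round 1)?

2

Round 1 — Omar adopts the app (initial).
Round 2 — checking thresholds:
  Cal: 1 of 2 neighbours < 2, below threshold.
  Hana: 1 of 2 neighbours < 2, below threshold.
  Ivy: 1 of 3 neighbours ≥ 1, adopts the app.
  Jo: 1 of 3 neighbours ≥ 1, adopts the app.
  Nia: 1 of 2 neighbours ≥ 1, adopts the app.
Round 3 — no new adoptions; cascade stops.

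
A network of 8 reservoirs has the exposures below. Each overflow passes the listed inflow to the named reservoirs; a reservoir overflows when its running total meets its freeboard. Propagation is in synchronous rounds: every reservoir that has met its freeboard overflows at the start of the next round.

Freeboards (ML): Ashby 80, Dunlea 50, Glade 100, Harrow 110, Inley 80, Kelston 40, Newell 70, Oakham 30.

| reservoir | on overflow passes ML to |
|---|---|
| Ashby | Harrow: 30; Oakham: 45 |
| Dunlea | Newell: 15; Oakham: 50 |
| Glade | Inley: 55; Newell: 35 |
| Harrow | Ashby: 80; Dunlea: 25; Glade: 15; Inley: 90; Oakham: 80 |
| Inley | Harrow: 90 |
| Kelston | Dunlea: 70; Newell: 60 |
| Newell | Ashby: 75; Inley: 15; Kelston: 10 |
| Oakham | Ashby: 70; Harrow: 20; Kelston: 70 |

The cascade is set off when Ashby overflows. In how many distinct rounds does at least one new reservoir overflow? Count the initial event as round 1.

5

Round 1 — Ashby overflows (initial).
  Harrow: +30 → 30 < 110
  Oakham: +45 → 45 ≥ 30
Round 2 — Oakham overflows.
  Harrow: +20 → 50 < 110
  Kelston: +70 → 70 ≥ 40
Round 3 — Kelston overflows.
  Dunlea: +70 → 70 ≥ 50
  Newell: +60 → 60 < 70
Round 4 — Dunlea overflows.
  Newell: +15 → 75 ≥ 70
Round 5 — Newell overflows.
  Inley: +15 → 15 < 80
No further overflows.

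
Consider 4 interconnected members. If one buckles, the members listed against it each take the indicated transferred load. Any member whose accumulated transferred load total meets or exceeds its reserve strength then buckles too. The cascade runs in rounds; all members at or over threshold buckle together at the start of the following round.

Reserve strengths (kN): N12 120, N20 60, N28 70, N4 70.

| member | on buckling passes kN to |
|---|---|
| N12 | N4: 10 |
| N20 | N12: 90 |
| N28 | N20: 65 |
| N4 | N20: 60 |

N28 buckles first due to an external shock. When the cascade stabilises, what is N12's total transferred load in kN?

90

Round 1 — N28 buckles (initial).
  N20: +65 → 65 ≥ 60
Round 2 — N20 buckles.
  N12: +90 → 90 < 120
No further bucklings.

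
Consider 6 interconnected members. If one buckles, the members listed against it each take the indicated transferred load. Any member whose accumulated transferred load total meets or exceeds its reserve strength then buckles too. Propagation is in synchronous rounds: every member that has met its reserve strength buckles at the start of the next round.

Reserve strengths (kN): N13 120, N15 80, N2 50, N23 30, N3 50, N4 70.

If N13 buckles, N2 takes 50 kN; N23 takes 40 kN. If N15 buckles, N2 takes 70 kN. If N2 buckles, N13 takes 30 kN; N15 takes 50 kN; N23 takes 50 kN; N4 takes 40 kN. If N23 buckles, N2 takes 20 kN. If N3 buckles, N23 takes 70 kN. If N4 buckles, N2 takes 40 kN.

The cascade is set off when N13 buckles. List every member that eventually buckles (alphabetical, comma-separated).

N13, N2, N23

Round 1 — N13 buckles (initial).
  N2: +50 → 50 ≥ 50
  N23: +40 → 40 ≥ 30
Round 2 — N2, N23 buckle.
  N15: +50 → 50 < 80
  N4: +40 → 40 < 70
No further bucklings.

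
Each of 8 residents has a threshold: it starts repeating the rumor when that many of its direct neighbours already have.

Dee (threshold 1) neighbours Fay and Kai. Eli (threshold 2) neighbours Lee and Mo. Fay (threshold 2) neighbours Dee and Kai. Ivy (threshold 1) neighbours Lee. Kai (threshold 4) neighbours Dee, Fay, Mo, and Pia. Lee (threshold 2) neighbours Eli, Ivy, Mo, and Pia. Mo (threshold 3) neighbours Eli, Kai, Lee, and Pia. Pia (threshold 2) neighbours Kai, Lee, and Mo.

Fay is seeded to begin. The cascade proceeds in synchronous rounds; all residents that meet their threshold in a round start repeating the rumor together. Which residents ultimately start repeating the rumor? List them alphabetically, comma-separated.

Round 1 — Fay starts repeating the rumor (initial).
Round 2 — checking thresholds:
  Dee: 1 of 2 neighbours ≥ 1, starts repeating the rumor.
  Kai: 1 of 4 neighbours < 4, below threshold.
Round 3 — no new spreads; cascade stops.

Dee, Fay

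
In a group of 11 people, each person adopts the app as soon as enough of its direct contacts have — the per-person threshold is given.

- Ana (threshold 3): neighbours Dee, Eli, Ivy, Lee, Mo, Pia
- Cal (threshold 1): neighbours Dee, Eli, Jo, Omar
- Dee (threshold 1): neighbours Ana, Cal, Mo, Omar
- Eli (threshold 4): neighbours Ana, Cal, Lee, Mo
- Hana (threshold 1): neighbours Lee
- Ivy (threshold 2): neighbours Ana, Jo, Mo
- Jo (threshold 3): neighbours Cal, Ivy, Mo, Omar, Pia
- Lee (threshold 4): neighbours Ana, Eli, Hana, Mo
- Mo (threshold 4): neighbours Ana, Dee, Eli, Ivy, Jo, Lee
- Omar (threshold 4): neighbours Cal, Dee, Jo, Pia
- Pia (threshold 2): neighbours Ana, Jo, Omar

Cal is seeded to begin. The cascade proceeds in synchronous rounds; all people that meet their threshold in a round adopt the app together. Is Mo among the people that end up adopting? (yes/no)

no

Round 1 — Cal adopts the app (initial).
Round 2 — checking thresholds:
  Dee: 1 of 4 neighbours ≥ 1, adopts the app.
  Eli: 1 of 4 neighbours < 4, holds.
  Jo: 1 of 5 neighbours < 3, holds.
  Omar: 1 of 4 neighbours < 4, holds.
Round 3 — no new adoptions; cascade stops.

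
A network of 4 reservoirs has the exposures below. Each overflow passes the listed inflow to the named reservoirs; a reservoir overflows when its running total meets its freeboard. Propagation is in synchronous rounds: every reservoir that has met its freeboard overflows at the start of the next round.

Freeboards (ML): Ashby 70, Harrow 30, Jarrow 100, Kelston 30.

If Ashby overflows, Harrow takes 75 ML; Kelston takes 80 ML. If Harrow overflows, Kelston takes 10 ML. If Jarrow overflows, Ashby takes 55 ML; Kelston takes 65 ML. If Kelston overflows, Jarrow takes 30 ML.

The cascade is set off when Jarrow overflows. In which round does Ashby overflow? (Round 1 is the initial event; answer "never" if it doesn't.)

Round 1 — Jarrow overflows (initial).
  Ashby: +55 → 55 < 70
  Kelston: +65 → 65 ≥ 30
Round 2 — Kelston overflows.
No further overflows.

never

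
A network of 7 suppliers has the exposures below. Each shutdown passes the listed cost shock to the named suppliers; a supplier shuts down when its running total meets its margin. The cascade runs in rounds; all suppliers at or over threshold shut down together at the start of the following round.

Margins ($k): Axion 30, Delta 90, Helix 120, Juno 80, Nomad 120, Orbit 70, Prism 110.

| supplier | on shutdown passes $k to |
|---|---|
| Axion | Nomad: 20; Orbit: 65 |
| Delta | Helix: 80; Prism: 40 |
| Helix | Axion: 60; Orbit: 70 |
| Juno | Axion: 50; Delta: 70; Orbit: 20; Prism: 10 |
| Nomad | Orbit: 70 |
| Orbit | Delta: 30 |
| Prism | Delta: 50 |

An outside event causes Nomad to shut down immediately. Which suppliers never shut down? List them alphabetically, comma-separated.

Round 1 — Nomad shuts down (initial).
  Orbit: +70 → 70 ≥ 70
Round 2 — Orbit shuts down.
  Delta: +30 → 30 < 90
No further shutdowns.

Axion, Delta, Helix, Juno, Prism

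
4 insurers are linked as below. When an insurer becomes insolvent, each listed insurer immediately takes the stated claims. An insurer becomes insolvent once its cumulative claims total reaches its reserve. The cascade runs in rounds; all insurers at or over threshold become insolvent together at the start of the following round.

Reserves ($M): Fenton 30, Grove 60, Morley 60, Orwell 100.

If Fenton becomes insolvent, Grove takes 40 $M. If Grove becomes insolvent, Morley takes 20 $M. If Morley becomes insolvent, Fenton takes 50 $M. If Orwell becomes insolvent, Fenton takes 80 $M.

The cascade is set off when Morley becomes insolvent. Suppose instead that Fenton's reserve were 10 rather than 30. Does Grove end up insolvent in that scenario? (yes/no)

no

With Fenton's reserve at 10:
Round 1 — Morley becomes insolvent (initial).
  Fenton: +50 → 50 ≥ 10
Round 2 — Fenton becomes insolvent.
  Grove: +40 → 40 < 60
No further insolvencies.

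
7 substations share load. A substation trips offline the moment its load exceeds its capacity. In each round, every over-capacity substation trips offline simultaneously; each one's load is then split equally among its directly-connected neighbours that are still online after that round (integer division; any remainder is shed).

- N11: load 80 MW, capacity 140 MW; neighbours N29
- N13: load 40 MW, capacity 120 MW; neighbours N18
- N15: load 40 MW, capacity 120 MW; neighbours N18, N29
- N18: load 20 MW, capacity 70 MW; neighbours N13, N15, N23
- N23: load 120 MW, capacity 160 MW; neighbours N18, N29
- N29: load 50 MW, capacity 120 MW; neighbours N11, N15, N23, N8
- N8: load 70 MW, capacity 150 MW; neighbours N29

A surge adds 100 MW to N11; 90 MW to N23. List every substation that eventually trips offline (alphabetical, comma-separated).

Round 1 — N11 at 180 > 140; N23 at 210 > 160. N11, N23 trip offline.
  N11 sheds 180 MW to N29: 180 each.
    N29: 50+180 = 230 > 120
  N23 sheds 210 MW to N18, N29: 105 each.
    N18: 20+105 = 125 > 70
    N29: 230+105 = 335 > 120
Round 2 — N18, N29 trip offline.
  N18 sheds 125 MW to N13, N15: 62 each (1 lost).
    N13: 40+62 = 102 ≤ 120
    N15: 40+62 = 102 ≤ 120
  N29 sheds 335 MW to N15, N8: 167 each (1 lost).
    N15: 102+167 = 269 > 120
    N8: 70+167 = 237 > 150
Round 3 — N15, N8 trip offline.
  N15 sheds 269 MW: no online neighbours, lost.
  N8 sheds 237 MW: no online neighbours, lost.
No further trips.

N11, N15, N18, N23, N29, N8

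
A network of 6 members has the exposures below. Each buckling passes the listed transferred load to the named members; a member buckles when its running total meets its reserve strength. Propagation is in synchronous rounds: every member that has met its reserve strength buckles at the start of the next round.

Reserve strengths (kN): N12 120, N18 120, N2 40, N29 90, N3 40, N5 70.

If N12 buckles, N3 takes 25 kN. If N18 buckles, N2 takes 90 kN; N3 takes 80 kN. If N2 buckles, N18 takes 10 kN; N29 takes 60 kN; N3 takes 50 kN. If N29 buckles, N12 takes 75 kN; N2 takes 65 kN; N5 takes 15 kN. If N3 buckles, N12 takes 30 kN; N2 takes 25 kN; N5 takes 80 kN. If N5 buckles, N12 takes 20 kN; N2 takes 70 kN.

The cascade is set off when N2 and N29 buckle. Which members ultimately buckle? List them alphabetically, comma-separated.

N12, N2, N29, N3, N5

Round 1 — N2, N29 buckle (initial).
  N12: +75 → 75 < 120
  N18: +10 → 10 < 120
  N3: +50 → 50 ≥ 40
  N5: +15 → 15 < 70
Round 2 — N3 buckles.
  N12: +30 → 105 < 120
  N5: +80 → 95 ≥ 70
Round 3 — N5 buckles.
  N12: +20 → 125 ≥ 120
Round 4 — N12 buckles.
No further bucklings.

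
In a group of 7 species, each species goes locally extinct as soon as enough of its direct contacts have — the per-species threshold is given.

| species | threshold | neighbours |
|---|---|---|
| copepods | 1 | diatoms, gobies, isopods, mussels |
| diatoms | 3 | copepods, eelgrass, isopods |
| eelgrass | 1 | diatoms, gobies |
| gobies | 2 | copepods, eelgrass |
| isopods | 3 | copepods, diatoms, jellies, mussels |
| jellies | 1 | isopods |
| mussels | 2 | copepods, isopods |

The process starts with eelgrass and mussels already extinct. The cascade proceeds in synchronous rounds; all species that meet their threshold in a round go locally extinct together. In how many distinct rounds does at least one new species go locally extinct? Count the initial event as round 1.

3

Round 1 — eelgrass, mussels go locally extinct (initial).
Round 2 — checking thresholds:
  copepods: 1 of 4 neighbours ≥ 1, goes locally extinct.
  diatoms: 1 of 3 neighbours < 3, below threshold.
  gobies: 1 of 2 neighbours < 2, below threshold.
  isopods: 1 of 4 neighbours < 3, below threshold.
Round 3 — checking thresholds:
  diatoms: 2 of 3 neighbours < 3, below threshold.
  gobies: 2 of 2 neighbours ≥ 2, goes locally extinct.
  isopods: 2 of 4 neighbours < 3, below threshold.
Round 4 — no new extinctions; cascade stops.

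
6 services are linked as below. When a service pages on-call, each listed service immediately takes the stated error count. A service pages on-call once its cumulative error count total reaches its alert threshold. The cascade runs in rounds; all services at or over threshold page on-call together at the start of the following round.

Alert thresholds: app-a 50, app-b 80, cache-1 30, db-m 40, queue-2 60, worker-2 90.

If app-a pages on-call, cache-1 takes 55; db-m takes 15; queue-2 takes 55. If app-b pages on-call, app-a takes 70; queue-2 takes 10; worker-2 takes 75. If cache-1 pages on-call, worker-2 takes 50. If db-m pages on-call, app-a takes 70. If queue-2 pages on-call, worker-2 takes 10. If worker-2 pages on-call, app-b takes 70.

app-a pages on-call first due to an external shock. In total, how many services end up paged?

Round 1 — app-a pages on-call (initial).
  cache-1: +55 → 55 ≥ 30
  db-m: +15 → 15 < 40
  queue-2: +55 → 55 < 60
Round 2 — cache-1 pages on-call.
  worker-2: +50 → 50 < 90
No further pages.

2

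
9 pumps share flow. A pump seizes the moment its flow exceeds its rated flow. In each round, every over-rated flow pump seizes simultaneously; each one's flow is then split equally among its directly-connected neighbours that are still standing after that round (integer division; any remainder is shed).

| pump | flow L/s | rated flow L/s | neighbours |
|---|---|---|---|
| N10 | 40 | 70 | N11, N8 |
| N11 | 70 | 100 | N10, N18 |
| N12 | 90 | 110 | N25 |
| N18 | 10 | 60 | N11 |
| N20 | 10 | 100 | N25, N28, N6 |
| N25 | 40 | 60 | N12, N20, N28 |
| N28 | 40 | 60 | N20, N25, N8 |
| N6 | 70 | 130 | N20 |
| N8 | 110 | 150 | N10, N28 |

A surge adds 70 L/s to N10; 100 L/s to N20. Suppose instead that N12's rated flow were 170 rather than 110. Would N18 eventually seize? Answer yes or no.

With N12's rated flow at 170:
Round 1 — N10 at 110 > 70; N20 at 110 > 100. N10, N20 seize.
  N10 sheds 110 L/s to N11, N8: 55 each.
    N11: 70+55 = 125 > 100
    N8: 110+55 = 165 > 150
  N20 sheds 110 L/s to N25, N28, N6: 36 each (2 lost).
    N25: 40+36 = 76 > 60
    N28: 40+36 = 76 > 60
    N6: 70+36 = 106 ≤ 130
Round 2 — N11, N25, N28, N8 seize.
  N11 sheds 125 L/s to N18: 125 each.
    N18: 10+125 = 135 > 60
  N25 sheds 76 L/s to N12: 76 each.
    N12: 90+76 = 166 ≤ 170
  N28 sheds 76 L/s: no online neighbours, lost.
  N8 sheds 165 L/s: no online neighbours, lost.
Round 3 — N18 seizes.
  N18 sheds 135 L/s: no online neighbours, lost.
No further seizures.

yes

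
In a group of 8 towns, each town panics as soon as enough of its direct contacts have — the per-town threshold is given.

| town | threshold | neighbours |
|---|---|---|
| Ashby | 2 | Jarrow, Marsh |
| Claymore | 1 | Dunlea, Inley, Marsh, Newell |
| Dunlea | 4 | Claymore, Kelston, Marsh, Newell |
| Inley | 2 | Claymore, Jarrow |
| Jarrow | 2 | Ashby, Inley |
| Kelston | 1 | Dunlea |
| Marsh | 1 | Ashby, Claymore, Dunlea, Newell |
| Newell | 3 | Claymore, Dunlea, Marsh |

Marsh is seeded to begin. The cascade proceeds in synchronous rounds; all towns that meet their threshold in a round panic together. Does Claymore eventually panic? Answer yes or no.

Round 1 — Marsh panics (initial).
Round 2 — checking thresholds:
  Ashby: 1 of 2 neighbours < 2, not yet.
  Claymore: 1 of 4 neighbours ≥ 1, panics.
  Dunlea: 1 of 4 neighbours < 4, not yet.
  Newell: 1 of 3 neighbours < 3, not yet.
Round 3 — no new panics; cascade stops.

yes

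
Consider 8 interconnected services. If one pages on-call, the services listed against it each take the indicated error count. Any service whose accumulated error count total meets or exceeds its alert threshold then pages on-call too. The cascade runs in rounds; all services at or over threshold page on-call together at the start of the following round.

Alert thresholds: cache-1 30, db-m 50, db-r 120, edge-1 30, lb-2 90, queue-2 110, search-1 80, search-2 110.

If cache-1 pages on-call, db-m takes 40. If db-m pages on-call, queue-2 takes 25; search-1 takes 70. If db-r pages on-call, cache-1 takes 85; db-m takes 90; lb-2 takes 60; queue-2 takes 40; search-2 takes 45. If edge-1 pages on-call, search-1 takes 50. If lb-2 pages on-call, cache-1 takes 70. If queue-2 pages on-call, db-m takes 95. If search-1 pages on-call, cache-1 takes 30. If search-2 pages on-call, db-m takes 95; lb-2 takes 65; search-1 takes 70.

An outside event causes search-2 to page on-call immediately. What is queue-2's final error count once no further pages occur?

25

Round 1 — search-2 pages on-call (initial).
  db-m: +95 → 95 ≥ 50
  lb-2: +65 → 65 < 90
  search-1: +70 → 70 < 80
Round 2 — db-m pages on-call.
  queue-2: +25 → 25 < 110
  search-1: +70 → 140 ≥ 80
Round 3 — search-1 pages on-call.
  cache-1: +30 → 30 ≥ 30
Round 4 — cache-1 pages on-call.
No further pages.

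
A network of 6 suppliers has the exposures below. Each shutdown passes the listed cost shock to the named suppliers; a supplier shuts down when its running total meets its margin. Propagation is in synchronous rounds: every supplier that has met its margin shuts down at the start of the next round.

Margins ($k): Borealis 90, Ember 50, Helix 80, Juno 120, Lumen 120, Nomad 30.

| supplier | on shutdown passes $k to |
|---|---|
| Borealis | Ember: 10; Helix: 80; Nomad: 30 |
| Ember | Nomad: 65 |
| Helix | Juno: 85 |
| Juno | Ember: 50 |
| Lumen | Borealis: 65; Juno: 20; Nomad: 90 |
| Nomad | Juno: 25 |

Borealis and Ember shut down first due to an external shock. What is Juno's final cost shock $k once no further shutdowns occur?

Round 1 — Borealis, Ember shut down (initial).
  Helix: +80 → 80 ≥ 80
  Nomad: +30+65 → 95 ≥ 30
Round 2 — Helix, Nomad shut down.
  Juno: +85+25 → 110 < 120
No further shutdowns.

110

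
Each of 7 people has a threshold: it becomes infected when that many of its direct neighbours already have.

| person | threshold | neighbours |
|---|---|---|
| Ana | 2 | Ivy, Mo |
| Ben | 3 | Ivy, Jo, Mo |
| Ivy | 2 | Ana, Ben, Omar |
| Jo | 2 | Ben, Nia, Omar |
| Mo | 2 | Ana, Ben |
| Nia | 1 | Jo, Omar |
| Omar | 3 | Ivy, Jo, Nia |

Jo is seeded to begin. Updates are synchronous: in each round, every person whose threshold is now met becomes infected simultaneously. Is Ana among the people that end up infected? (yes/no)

no

Round 1 — Jo becomes infected (initial).
Round 2 — checking thresholds:
  Ben: 1 of 3 neighbours < 3, below threshold.
  Nia: 1 of 2 neighbours ≥ 1, becomes infected.
  Omar: 1 of 3 neighbours < 3, below threshold.
Round 3 — no new infections; cascade stops.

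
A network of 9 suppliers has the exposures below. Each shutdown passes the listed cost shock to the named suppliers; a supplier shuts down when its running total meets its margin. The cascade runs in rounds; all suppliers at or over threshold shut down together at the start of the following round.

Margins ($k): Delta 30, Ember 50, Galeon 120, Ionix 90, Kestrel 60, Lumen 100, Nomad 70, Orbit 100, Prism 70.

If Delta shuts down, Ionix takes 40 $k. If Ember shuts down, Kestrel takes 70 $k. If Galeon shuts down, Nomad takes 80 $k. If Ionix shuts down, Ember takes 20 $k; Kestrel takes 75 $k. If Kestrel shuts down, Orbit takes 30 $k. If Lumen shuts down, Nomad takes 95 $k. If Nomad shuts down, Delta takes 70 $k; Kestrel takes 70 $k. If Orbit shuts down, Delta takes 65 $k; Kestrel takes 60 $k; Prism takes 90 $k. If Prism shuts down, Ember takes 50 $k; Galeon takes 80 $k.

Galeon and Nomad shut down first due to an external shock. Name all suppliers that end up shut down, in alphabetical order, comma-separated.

Delta, Galeon, Kestrel, Nomad

Round 1 — Galeon, Nomad shut down (initial).
  Delta: +70 → 70 ≥ 30
  Kestrel: +70 → 70 ≥ 60
Round 2 — Delta, Kestrel shut down.
  Ionix: +40 → 40 < 90
  Orbit: +30 → 30 < 100
No further shutdowns.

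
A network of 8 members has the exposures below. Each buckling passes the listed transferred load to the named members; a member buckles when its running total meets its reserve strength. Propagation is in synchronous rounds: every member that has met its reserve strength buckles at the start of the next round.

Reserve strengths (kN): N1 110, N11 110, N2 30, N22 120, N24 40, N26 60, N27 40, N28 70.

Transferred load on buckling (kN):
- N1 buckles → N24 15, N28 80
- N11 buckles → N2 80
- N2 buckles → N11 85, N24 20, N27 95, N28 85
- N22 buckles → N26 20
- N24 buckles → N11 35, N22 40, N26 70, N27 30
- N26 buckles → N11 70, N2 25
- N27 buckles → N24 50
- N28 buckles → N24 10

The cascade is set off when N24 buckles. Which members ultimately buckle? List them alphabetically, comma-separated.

Round 1 — N24 buckles (initial).
  N11: +35 → 35 < 110
  N22: +40 → 40 < 120
  N26: +70 → 70 ≥ 60
  N27: +30 → 30 < 40
Round 2 — N26 buckles.
  N11: +70 → 105 < 110
  N2: +25 → 25 < 30
No further bucklings.

N24, N26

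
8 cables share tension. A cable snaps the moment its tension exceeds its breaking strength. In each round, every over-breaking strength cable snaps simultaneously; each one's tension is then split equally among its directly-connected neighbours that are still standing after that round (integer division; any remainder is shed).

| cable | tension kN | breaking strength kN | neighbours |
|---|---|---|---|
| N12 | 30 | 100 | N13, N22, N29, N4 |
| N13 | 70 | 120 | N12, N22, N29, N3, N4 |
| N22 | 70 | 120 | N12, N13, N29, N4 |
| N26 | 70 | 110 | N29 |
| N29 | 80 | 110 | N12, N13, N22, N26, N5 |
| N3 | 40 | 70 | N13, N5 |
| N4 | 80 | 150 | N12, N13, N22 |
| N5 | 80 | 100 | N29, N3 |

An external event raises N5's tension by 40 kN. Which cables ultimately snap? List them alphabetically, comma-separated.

N12, N13, N22, N29, N3, N4, N5

Round 1 — N5 at 120 > 100. N5 snaps.
  N5 sheds 120 kN to N29, N3: 60 each.
    N29: 80+60 = 140 > 110
    N3: 40+60 = 100 > 70
Round 2 — N29, N3 snap.
  N29 sheds 140 kN to N12, N13, N22, N26: 35 each.
    N12: 30+35 = 65 ≤ 100
    N13: 70+35 = 105 ≤ 120
    N22: 70+35 = 105 ≤ 120
    N26: 70+35 = 105 ≤ 110
  N3 sheds 100 kN to N13: 100 each.
    N13: 105+100 = 205 > 120
Round 3 — N13 snaps.
  N13 sheds 205 kN to N12, N22, N4: 68 each (1 lost).
    N12: 65+68 = 133 > 100
    N22: 105+68 = 173 > 120
    N4: 80+68 = 148 ≤ 150
Round 4 — N12, N22 snap.
  N12 sheds 133 kN to N4: 133 each.
    N4: 148+133 = 281 > 150
  N22 sheds 173 kN to N4: 173 each.
    N4: 281+173 = 454 > 150
Round 5 — N4 snaps.
  N4 sheds 454 kN: no online neighbours, lost.
No further breaks.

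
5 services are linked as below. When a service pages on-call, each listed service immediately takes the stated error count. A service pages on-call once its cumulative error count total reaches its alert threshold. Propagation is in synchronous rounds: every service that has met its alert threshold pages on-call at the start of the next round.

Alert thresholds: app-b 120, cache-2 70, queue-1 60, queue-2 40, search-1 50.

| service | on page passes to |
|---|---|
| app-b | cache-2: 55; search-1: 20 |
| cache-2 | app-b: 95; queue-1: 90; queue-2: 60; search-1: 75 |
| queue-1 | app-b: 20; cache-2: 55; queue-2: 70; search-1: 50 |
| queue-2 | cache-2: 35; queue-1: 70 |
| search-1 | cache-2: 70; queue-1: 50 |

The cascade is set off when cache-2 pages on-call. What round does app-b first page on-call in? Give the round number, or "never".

Round 1 — cache-2 pages on-call (initial).
  app-b: +95 → 95 < 120
  queue-1: +90 → 90 ≥ 60
  queue-2: +60 → 60 ≥ 40
  search-1: +75 → 75 ≥ 50
Round 2 — queue-1, queue-2, search-1 page on-call.
  app-b: +20 → 115 < 120
No further pages.

never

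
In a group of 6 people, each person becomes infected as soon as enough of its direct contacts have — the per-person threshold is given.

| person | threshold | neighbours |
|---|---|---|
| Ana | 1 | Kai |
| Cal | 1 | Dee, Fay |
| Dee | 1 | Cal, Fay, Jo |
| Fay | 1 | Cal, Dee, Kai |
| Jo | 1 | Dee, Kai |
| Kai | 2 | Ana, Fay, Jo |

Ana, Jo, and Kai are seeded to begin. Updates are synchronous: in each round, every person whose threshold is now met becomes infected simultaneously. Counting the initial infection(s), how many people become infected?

Round 1 — Ana, Jo, Kai become infected (initial).
Round 2 — checking thresholds:
  Dee: 1 of 3 neighbours ≥ 1, becomes infected.
  Fay: 1 of 3 neighbours ≥ 1, becomes infected.
Round 3 — checking thresholds:
  Cal: 2 of 2 neighbours ≥ 1, becomes infected.
Round 4 — no new infections; cascade stops.

6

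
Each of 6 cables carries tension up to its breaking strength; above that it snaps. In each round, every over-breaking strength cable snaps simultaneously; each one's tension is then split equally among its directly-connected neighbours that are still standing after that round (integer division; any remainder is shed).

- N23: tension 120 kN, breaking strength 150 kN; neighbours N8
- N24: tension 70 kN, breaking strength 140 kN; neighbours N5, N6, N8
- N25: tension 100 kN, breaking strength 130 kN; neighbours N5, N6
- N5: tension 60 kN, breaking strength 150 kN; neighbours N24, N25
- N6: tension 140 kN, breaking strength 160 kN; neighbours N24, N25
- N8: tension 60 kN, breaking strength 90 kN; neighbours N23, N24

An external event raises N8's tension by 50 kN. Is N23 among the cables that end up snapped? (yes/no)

Round 1 — N8 at 110 > 90. N8 snaps.
  N8 sheds 110 kN to N23, N24: 55 each.
    N23: 120+55 = 175 > 150
    N24: 70+55 = 125 ≤ 140
Round 2 — N23 snaps.
  N23 sheds 175 kN: no online neighbours, lost.
No further breaks.

yes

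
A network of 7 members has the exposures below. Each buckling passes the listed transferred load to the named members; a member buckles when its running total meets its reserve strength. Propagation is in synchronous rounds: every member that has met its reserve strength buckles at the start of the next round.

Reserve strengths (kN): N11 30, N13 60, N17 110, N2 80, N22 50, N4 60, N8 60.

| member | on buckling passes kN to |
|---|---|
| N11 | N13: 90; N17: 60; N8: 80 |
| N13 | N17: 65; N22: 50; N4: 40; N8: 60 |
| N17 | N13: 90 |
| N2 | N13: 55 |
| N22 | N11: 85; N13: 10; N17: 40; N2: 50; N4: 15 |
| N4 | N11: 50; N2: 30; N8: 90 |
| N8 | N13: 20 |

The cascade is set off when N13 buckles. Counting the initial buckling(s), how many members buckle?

Round 1 — N13 buckles (initial).
  N17: +65 → 65 < 110
  N22: +50 → 50 ≥ 50
  N4: +40 → 40 < 60
  N8: +60 → 60 ≥ 60
Round 2 — N22, N8 buckle.
  N11: +85 → 85 ≥ 30
  N17: +40 → 105 < 110
  N2: +50 → 50 < 80
  N4: +15 → 55 < 60
Round 3 — N11 buckles.
  N17: +60 → 165 ≥ 110
Round 4 — N17 buckles.
No further bucklings.

5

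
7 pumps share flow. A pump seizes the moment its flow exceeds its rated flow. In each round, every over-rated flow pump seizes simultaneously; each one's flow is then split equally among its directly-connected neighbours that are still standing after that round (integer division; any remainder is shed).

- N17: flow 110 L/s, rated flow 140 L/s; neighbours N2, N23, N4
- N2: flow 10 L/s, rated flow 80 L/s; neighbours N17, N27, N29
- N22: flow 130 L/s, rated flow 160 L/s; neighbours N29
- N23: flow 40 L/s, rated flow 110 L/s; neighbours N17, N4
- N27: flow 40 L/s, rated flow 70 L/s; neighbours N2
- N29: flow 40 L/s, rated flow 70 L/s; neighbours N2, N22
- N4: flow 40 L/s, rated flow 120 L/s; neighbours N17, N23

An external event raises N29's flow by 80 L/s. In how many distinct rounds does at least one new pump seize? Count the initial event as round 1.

Round 1 — N29 at 120 > 70. N29 seizes.
  N29 sheds 120 L/s to N2, N22: 60 each.
    N2: 10+60 = 70 ≤ 80
    N22: 130+60 = 190 > 160
Round 2 — N22 seizes.
  N22 sheds 190 L/s: no online neighbours, lost.
No further seizures.

2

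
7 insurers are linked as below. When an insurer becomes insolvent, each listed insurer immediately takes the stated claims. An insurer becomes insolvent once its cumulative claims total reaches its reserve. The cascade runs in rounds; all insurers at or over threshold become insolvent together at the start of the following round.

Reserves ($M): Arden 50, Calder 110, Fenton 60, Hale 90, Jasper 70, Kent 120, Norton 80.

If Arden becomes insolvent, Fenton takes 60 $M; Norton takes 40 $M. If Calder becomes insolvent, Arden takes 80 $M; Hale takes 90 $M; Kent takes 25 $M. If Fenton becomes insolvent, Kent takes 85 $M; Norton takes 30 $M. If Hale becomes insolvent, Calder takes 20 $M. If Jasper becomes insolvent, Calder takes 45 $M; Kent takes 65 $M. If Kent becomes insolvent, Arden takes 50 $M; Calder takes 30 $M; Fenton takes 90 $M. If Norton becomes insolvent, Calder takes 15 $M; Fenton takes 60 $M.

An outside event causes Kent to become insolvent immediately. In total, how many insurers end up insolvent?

Round 1 — Kent becomes insolvent (initial).
  Arden: +50 → 50 ≥ 50
  Calder: +30 → 30 < 110
  Fenton: +90 → 90 ≥ 60
Round 2 — Arden, Fenton become insolvent.
  Norton: +40+30 → 70 < 80
No further insolvencies.

3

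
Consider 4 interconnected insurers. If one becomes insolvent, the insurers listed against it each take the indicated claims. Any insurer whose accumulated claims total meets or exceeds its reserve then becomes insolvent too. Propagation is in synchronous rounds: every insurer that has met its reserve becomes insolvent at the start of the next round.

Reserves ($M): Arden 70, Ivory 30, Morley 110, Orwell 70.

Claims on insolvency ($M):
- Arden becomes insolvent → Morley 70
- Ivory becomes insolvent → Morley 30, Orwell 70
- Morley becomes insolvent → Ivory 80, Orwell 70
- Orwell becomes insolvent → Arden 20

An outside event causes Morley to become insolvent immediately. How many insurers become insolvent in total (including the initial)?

Round 1 — Morley becomes insolvent (initial).
  Ivory: +80 → 80 ≥ 30
  Orwell: +70 → 70 ≥ 70
Round 2 — Ivory, Orwell become insolvent.
  Arden: +20 → 20 < 70
No further insolvencies.

3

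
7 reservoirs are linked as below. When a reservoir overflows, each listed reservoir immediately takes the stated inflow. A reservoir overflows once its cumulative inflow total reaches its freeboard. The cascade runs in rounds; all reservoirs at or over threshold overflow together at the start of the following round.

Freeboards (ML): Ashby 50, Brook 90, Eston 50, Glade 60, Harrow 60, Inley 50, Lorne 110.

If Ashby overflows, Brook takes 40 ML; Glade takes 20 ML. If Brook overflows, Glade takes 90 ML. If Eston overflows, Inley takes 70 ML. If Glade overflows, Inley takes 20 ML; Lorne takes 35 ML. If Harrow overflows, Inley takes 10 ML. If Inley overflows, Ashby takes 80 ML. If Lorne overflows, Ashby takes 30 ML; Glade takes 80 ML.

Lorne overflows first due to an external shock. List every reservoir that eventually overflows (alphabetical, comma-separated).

Glade, Lorne

Round 1 — Lorne overflows (initial).
  Ashby: +30 → 30 < 50
  Glade: +80 → 80 ≥ 60
Round 2 — Glade overflows.
  Inley: +20 → 20 < 50
No further overflows.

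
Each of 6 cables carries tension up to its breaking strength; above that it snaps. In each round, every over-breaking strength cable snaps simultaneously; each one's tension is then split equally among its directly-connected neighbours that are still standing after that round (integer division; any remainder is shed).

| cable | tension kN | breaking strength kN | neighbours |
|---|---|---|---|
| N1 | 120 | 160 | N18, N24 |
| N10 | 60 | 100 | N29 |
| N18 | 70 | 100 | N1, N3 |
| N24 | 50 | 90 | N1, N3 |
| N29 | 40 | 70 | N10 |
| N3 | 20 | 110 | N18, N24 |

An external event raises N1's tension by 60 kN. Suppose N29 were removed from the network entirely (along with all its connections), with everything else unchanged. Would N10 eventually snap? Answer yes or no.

With N29 removed:
Round 1 — N1 at 180 > 160. N1 snaps.
  N1 sheds 180 kN to N18, N24: 90 each.
    N18: 70+90 = 160 > 100
    N24: 50+90 = 140 > 90
Round 2 — N18, N24 snap.
  N18 sheds 160 kN to N3: 160 each.
    N3: 20+160 = 180 > 110
  N24 sheds 140 kN to N3: 140 each.
    N3: 180+140 = 320 > 110
Round 3 — N3 snaps.
  N3 sheds 320 kN: no online neighbours, lost.
No further breaks.

no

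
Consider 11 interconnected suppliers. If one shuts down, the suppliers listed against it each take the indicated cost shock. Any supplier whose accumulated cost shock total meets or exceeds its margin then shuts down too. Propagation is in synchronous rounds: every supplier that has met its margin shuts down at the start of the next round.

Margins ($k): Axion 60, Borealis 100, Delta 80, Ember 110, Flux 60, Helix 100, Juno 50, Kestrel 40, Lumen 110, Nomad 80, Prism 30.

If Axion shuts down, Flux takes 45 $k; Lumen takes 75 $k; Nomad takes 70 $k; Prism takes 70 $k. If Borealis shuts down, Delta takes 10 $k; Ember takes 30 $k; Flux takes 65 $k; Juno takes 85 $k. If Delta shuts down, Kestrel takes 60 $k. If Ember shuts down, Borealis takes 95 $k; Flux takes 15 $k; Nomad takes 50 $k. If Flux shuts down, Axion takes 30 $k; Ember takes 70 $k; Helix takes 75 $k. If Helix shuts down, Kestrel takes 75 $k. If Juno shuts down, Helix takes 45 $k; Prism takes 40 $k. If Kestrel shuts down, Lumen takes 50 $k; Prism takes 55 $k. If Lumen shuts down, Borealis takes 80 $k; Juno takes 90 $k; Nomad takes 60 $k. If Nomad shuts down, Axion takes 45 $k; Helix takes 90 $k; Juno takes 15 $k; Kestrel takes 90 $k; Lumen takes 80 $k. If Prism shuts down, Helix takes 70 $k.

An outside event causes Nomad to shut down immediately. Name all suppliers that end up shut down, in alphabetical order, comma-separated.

Helix, Juno, Kestrel, Lumen, Nomad, Prism

Round 1 — Nomad shuts down (initial).
  Axion: +45 → 45 < 60
  Helix: +90 → 90 < 100
  Juno: +15 → 15 < 50
  Kestrel: +90 → 90 ≥ 40
  Lumen: +80 → 80 < 110
Round 2 — Kestrel shuts down.
  Lumen: +50 → 130 ≥ 110
  Prism: +55 → 55 ≥ 30
Round 3 — Lumen, Prism shut down.
  Borealis: +80 → 80 < 100
  Helix: +70 → 160 ≥ 100
  Juno: +90 → 105 ≥ 50
Round 4 — Helix, Juno shut down.
No further shutdowns.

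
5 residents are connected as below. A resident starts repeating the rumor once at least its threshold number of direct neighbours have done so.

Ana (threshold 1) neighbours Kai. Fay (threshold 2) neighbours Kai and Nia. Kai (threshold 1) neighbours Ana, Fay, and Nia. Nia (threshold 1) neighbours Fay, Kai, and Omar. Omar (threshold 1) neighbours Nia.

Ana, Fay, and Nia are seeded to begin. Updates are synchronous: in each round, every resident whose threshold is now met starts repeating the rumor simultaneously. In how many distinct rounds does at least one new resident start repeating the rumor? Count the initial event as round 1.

Round 1 — Ana, Fay, Nia start repeating the rumor (initial).
Round 2 — checking thresholds:
  Kai: 3 of 3 neighbours ≥ 1, starts repeating the rumor.
  Omar: 1 of 1 neighbours ≥ 1, starts repeating the rumor.
Round 3 — no new spreads; cascade stops.

2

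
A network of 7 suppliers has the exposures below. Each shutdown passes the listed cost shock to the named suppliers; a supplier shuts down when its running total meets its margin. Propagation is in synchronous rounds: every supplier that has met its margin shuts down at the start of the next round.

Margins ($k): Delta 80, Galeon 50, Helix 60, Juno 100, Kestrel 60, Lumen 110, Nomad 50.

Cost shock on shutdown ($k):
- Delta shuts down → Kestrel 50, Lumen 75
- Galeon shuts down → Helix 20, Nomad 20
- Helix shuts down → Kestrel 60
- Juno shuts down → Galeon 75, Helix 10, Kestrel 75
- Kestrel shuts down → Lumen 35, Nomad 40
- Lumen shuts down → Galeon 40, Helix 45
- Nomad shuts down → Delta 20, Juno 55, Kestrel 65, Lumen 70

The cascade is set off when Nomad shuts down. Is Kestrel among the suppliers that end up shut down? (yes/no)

Round 1 — Nomad shuts down (initial).
  Delta: +20 → 20 < 80
  Juno: +55 → 55 < 100
  Kestrel: +65 → 65 ≥ 60
  Lumen: +70 → 70 < 110
Round 2 — Kestrel shuts down.
  Lumen: +35 → 105 < 110
No further shutdowns.

yes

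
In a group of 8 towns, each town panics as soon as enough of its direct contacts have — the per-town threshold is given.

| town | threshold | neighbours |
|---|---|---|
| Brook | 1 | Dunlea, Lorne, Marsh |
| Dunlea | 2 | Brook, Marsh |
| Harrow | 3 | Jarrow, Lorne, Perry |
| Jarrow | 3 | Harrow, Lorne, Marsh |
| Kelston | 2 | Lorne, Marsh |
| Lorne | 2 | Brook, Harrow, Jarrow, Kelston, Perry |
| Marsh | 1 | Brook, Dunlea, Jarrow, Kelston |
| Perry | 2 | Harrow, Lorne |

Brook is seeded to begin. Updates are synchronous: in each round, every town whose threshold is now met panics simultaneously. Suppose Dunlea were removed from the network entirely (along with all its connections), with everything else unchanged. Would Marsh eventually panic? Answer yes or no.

With Dunlea removed:
Round 1 — Brook panics (initial).
Round 2 — checking thresholds:
  Lorne: 1 of 5 neighbours < 2, not yet.
  Marsh: 1 of 3 neighbours ≥ 1, panics.
Round 3 — no new panics; cascade stops.

yes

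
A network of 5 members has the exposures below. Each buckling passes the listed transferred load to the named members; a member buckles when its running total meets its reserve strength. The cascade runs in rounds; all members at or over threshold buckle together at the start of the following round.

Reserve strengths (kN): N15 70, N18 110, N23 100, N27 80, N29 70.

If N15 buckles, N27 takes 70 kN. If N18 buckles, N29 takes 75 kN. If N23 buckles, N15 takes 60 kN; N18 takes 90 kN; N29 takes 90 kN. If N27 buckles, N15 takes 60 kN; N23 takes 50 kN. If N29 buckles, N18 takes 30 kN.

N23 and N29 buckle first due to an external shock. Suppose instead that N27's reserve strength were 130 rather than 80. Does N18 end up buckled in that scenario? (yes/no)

yes

With N27's reserve strength at 130:
Round 1 — N23, N29 buckle (initial).
  N15: +60 → 60 < 70
  N18: +90+30 → 120 ≥ 110
Round 2 — N18 buckles.
No further bucklings.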